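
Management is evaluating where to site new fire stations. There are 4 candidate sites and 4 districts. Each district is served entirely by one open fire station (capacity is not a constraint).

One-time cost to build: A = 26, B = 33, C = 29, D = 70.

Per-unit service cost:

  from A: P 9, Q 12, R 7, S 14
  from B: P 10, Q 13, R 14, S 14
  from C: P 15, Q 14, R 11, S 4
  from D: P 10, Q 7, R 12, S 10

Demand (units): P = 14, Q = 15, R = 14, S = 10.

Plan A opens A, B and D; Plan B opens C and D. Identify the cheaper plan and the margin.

Plan B is cheaper by 20.

Plan A: {A, B, D}: P→A 9·14=126, Q→D 7·15=105, R→A 7·14=98, S→D 10·10=100. Service 429; fixed 129; total 558.
Plan B: {C, D}: P→D 10·14=140, Q→D 7·15=105, R→C 11·14=154, S→C 4·10=40. Service 439; fixed 99; total 538.
Difference: |558 − 538| = 20.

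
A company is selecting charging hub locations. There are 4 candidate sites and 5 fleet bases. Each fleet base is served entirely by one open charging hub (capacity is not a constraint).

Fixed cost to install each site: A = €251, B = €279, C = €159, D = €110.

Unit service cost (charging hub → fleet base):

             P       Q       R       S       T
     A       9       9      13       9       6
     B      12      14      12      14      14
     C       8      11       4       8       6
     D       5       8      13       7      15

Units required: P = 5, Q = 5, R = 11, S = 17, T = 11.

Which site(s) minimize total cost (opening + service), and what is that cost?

For any fixed open set, each fleet base goes to its cheapest open site; total = fixed + service.
{C}: P→C 8·5=40, Q→C 11·5=55, R→C 4·11=44, S→C 8·17=136, T→C 6·11=66. Service 341; fixed 159; total 500.
{C, D}: service 294 + fixed 269 = 563
{D}: service 492 + fixed 110 = 602
{A, B, C, D}: service 294 + fixed 799 = 1093
No other subset beats 500.

Open C only; minimum total cost 500.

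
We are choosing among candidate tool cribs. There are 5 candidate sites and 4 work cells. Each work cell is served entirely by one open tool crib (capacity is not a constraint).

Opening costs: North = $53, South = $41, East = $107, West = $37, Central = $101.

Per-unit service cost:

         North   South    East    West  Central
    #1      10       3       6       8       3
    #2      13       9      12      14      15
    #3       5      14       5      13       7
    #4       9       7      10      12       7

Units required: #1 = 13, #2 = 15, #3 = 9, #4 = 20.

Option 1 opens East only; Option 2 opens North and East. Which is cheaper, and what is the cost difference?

Option 1: {East}: #1→East 6·13=78, #2→East 12·15=180, #3→East 5·9=45, #4→East 10·20=200. Service 503; fixed 107; total 610.
Option 2: {North, East}: #1→East 6·13=78, #2→East 12·15=180, #3→North 5·9=45, #4→North 9·20=180. Service 483; fixed 160; total 643.
Difference: |610 − 643| = 33.

Option 1 is cheaper by 33.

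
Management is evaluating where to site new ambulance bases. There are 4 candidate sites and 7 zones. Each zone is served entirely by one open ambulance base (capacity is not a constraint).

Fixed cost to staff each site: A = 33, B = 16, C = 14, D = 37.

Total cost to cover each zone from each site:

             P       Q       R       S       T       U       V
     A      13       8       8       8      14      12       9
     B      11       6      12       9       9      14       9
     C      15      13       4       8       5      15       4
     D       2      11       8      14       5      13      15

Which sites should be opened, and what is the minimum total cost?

Open C only; minimum total cost 78.

For any fixed open set, each zone goes to its cheapest open site; total = fixed + service.
{C}: P→C 15, Q→C 13, R→C 4, S→C 8, T→C 5, U→C 15, V→C 4. Service 64; fixed 14; total 78.
{B, C}: service 52 + fixed 30 = 82
{B}: P→B 11, Q→B 6, R→B 12, S→B 9, T→B 9, U→B 14, V→B 9. Service 70; fixed 16; total 86.
{A, B, C, D}: service 41 + fixed 100 = 141
No other subset beats 78.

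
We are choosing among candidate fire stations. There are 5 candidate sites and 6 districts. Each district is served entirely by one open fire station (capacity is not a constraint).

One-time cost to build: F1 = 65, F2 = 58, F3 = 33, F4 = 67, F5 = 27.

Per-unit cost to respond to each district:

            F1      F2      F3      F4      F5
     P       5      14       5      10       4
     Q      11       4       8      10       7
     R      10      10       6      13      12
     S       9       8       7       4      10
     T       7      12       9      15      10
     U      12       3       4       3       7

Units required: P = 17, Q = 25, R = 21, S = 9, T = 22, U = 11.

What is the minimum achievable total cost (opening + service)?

Minimum total cost: 696

For any fixed open set, each district goes to its cheapest open site; total = fixed + service.
{F2, F3}: P→F3 5·17=85, Q→F2 4·25=100, R→F3 6·21=126, S→F3 7·9=63, T→F3 9·22=198, U→F2 3·11=33. Service 605; fixed 91; total 696.
{F2, F3, F5}: P→F5 4·17=68, Q→F2 4·25=100, R→F3 6·21=126, S→F3 7·9=63, T→F3 9·22=198, U→F2 3·11=33. Service 588; fixed 118; total 706.
{F1, F2, F3}: P→F1 5·17=85, Q→F2 4·25=100, R→F3 6·21=126, S→F3 7·9=63, T→F1 7·22=154, U→F2 3·11=33. Service 561; fixed 156; total 717.
{F1, F2, F3, F4, F5}: service 517 + fixed 250 = 767
No other subset beats 696.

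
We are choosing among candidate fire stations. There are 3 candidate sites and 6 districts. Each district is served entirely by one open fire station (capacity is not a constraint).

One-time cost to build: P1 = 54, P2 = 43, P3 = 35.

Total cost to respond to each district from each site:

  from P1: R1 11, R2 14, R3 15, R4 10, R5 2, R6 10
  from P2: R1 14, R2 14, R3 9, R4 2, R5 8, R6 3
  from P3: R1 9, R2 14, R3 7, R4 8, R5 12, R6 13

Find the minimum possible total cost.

For any fixed open set, each district goes to its cheapest open site; total = fixed + service.
{P2}: R1→P2 14, R2→P2 14, R3→P2 9, R4→P2 2, R5→P2 8, R6→P2 3. Service 50; fixed 43; total 93.
{P3}: R1→P3 9, R2→P3 14, R3→P3 7, R4→P3 8, R5→P3 12, R6→P3 13. Service 63; fixed 35; total 98.
{P1}: R1→P1 11, R2→P1 14, R3→P1 15, R4→P1 10, R5→P1 2, R6→P1 10. Service 62; fixed 54; total 116.
{P1, P2, P3}: service 37 + fixed 132 = 169
No other subset beats 93.

Minimum total cost: 93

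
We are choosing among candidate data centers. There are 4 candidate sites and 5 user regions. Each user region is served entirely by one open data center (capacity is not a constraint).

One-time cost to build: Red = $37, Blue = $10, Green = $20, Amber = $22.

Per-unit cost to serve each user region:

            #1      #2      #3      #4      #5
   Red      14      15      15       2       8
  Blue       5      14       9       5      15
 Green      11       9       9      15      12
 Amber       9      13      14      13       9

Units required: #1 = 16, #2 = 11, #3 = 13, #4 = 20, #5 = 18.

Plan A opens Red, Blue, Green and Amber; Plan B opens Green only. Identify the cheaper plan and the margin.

Plan A is cheaper by 359.

Plan A: {Red, Blue, Green, Amber}: #1→Blue 5·16=80, #2→Green 9·11=99, #3→Blue 9·13=117, #4→Red 2·20=40, #5→Red 8·18=144. Service 480; fixed 89; total 569.
Plan B: {Green}: #1→Green 11·16=176, #2→Green 9·11=99, #3→Green 9·13=117, #4→Green 15·20=300, #5→Green 12·18=216. Service 908; fixed 20; total 928.
Difference: |569 − 928| = 359.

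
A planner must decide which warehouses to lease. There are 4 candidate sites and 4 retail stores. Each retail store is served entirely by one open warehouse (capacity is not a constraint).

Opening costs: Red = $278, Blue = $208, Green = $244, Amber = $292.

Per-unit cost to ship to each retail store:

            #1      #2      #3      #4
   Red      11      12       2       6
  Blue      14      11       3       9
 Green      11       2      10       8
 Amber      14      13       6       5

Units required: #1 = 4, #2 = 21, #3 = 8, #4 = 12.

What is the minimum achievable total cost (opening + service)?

For any fixed open set, each retail store goes to its cheapest open site; total = fixed + service.
{Green}: #1→Green 11·4=44, #2→Green 2·21=42, #3→Green 10·8=80, #4→Green 8·12=96. Service 262; fixed 244; total 506.
{Blue}: service 419 + fixed 208 = 627
{Blue, Green}: #1→Green 11·4=44, #2→Green 2·21=42, #3→Blue 3·8=24, #4→Green 8·12=96. Service 206; fixed 452; total 658.
{Red, Blue, Green, Amber}: #1→Red 11·4=44, #2→Green 2·21=42, #3→Red 2·8=16, #4→Amber 5·12=60. Service 162; fixed 1022; total 1184.
(All 15 nonempty subsets were checked; Green only is lowest.)

Minimum total cost: 506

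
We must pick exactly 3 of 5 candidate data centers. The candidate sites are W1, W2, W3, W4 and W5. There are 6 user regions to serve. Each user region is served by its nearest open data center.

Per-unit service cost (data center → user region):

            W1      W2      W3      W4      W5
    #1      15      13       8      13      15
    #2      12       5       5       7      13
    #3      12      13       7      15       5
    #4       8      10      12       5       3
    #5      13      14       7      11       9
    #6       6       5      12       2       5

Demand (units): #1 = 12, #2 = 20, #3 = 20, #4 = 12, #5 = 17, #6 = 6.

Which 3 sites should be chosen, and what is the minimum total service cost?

Choose W3, W4 and W5; total service cost 463.

With exactly 3 open, each user region uses its cheapest among the chosen.
{W3, W4, W5}: #1→W3 8·12=96, #2→W3 5·20=100, #3→W5 5·20=100, #4→W5 3·12=36, #5→W3 7·17=119, #6→W4 2·6=12. Service cost 463.
{W1, W3, W5}: service cost 481
{W2, W3, W5}: service cost 481
Among all 10 size-3 choices, {W3, W4, W5} is lowest.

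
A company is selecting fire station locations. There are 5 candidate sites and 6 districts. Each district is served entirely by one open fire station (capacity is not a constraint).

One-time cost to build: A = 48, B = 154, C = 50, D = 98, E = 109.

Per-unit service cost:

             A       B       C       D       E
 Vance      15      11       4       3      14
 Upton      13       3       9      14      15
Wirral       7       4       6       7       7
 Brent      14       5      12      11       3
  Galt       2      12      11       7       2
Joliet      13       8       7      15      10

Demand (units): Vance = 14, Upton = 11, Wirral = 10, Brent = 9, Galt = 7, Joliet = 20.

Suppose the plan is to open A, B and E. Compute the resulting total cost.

Total cost: 739

Each district is assigned to its cheapest site among the open ones.
{A, B, E}: Vance→B 11·14=154, Upton→B 3·11=33, Wirral→B 4·10=40, Brent→E 3·9=27, Galt→A 2·7=14, Joliet→B 8·20=160. Service 428; fixed 311; total 739.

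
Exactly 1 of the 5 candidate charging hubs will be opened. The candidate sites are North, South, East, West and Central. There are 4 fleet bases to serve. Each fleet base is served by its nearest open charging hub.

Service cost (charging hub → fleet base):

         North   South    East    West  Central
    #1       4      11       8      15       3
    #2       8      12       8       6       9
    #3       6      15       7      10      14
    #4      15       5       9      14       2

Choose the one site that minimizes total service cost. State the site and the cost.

With exactly 1 open, each fleet base uses its cheapest among the chosen.
{Central}: #1→Central 3, #2→Central 9, #3→Central 14, #4→Central 2. Service cost 28.
{East}: service cost 32
{North}: service cost 33
Among all 5 size-1 choices, {Central} is lowest.

Choose Central only; total service cost 28.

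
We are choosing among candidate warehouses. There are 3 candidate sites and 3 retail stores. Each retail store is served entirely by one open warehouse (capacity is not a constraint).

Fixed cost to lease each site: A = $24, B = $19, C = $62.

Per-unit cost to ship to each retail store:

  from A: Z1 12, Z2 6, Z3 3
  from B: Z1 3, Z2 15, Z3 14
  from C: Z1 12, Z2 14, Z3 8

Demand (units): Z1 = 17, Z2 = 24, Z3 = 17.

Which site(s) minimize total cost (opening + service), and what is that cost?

For any fixed open set, each retail store goes to its cheapest open site; total = fixed + service.
{A, B}: Z1→B 3·17=51, Z2→A 6·24=144, Z3→A 3·17=51. Service 246; fixed 43; total 289.
{A, B, C}: Z1→B 3·17=51, Z2→A 6·24=144, Z3→A 3·17=51. Service 246; fixed 105; total 351.
{A}: service 399 + fixed 24 = 423
{B}: Z1→B 3·17=51, Z2→B 15·24=360, Z3→B 14·17=238. Service 649; fixed 19; total 668.
(All 7 nonempty subsets were checked; A and B is lowest.)

Open A and B; minimum total cost 289.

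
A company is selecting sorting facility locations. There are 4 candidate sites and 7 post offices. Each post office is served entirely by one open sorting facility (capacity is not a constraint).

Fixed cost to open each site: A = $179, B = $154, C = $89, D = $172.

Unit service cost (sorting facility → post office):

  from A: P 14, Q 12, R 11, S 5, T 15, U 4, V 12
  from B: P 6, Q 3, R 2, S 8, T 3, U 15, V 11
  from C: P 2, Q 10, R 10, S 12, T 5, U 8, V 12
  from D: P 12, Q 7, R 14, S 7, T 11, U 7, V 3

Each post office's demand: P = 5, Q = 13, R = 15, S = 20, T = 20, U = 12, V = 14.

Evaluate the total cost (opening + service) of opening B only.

Total cost: 807

Each post office is assigned to its cheapest site among the open ones.
{B}: P→B 6·5=30, Q→B 3·13=39, R→B 2·15=30, S→B 8·20=160, T→B 3·20=60, U→B 15·12=180, V→B 11·14=154. Service 653; fixed 154; total 807.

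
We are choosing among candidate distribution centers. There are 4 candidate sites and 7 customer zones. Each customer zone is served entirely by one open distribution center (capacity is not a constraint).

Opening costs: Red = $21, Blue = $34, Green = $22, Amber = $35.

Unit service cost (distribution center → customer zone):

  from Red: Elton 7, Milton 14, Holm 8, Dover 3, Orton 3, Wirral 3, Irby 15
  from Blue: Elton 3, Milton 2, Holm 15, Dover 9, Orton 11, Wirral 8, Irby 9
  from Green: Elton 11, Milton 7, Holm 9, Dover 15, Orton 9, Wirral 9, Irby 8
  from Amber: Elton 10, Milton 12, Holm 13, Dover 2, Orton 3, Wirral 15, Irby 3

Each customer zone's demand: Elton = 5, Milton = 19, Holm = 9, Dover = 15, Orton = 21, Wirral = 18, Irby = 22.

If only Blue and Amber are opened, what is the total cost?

Total cost: 542

Each customer zone is assigned to its cheapest site among the open ones.
{Blue, Amber}: Elton→Blue 3·5=15, Milton→Blue 2·19=38, Holm→Amber 13·9=117, Dover→Amber 2·15=30, Orton→Amber 3·21=63, Wirral→Blue 8·18=144, Irby→Amber 3·22=66. Service 473; fixed 69; total 542.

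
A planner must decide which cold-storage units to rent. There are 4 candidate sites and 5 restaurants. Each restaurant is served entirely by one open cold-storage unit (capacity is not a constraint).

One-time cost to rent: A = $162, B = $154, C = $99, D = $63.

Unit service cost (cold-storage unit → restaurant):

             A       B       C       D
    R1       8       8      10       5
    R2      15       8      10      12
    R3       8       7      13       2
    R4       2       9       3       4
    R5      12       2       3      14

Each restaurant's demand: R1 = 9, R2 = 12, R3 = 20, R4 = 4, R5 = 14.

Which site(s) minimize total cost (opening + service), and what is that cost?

Open C and D; minimum total cost 421.

For any fixed open set, each restaurant goes to its cheapest open site; total = fixed + service.
{C, D}: R1→D 5·9=45, R2→C 10·12=120, R3→D 2·20=40, R4→C 3·4=12, R5→C 3·14=42. Service 259; fixed 162; total 421.
{B, D}: service 225 + fixed 217 = 442
{D}: service 441 + fixed 63 = 504
{A, B, C, D}: service 217 + fixed 478 = 695
No other subset beats 421.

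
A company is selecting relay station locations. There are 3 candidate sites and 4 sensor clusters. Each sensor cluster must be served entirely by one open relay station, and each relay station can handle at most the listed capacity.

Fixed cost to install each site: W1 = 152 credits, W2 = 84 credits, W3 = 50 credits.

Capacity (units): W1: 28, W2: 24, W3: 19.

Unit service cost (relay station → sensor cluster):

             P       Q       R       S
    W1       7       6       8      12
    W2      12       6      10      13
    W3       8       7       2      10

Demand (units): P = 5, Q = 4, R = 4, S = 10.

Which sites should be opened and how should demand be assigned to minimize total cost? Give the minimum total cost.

Open {W2, W3}: P→W3 8·5=40, Q→W2 6·4=24, R→W3 2·4=8, S→W3 10·10=100.
Loads: W2 carries 4/24, W3 carries 19/19. Service 172; fixed 134; total 306.
Next best feasible plan costs 326.

Minimum total cost: 306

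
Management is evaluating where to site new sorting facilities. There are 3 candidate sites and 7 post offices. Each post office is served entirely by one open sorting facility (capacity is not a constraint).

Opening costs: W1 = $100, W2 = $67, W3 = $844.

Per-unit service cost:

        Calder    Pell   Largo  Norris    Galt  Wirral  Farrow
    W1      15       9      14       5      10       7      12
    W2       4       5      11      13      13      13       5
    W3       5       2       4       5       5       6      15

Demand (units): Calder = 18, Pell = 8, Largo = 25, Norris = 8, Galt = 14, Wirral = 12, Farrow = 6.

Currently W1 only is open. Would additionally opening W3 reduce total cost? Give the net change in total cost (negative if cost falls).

Current service cost with {W1}: 1028.
Adding W3: each post office re-picks its cheapest; new service cost 460, saving 568.
Extra fixed cost: 844. Net change = 844 − 568 = 276.
(Totals: 1128 → 1404.)

No — net change +276 (cost rises by 276).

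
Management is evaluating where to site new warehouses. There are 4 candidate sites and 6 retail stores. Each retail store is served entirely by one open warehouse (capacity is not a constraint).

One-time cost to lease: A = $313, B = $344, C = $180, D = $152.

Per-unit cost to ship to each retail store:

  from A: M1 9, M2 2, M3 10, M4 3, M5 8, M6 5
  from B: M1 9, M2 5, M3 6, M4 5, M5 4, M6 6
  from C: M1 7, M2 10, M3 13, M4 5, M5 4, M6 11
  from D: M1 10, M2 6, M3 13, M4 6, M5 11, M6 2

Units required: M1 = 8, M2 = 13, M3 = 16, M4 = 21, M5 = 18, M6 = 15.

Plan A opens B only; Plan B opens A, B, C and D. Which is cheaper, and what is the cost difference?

Plan A: {B}: M1→B 9·8=72, M2→B 5·13=65, M3→B 6·16=96, M4→B 5·21=105, M5→B 4·18=72, M6→B 6·15=90. Service 500; fixed 344; total 844.
Plan B: {A, B, C, D}: M1→C 7·8=56, M2→A 2·13=26, M3→B 6·16=96, M4→A 3·21=63, M5→B 4·18=72, M6→D 2·15=30. Service 343; fixed 989; total 1332.
Difference: |844 − 1332| = 488.

Plan A is cheaper by 488.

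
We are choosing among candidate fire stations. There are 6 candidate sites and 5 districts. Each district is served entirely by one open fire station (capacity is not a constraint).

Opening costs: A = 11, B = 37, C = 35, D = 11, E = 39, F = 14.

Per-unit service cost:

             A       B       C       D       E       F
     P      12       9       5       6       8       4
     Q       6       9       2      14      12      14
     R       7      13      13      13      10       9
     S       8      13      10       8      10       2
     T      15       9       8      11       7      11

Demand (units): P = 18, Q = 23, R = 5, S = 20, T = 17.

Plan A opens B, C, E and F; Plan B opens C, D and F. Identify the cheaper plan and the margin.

Plan A: {B, C, E, F}: P→F 4·18=72, Q→C 2·23=46, R→F 9·5=45, S→F 2·20=40, T→E 7·17=119. Service 322; fixed 125; total 447.
Plan B: {C, D, F}: P→F 4·18=72, Q→C 2·23=46, R→F 9·5=45, S→F 2·20=40, T→C 8·17=136. Service 339; fixed 60; total 399.
Difference: |447 − 399| = 48.

Plan B is cheaper by 48.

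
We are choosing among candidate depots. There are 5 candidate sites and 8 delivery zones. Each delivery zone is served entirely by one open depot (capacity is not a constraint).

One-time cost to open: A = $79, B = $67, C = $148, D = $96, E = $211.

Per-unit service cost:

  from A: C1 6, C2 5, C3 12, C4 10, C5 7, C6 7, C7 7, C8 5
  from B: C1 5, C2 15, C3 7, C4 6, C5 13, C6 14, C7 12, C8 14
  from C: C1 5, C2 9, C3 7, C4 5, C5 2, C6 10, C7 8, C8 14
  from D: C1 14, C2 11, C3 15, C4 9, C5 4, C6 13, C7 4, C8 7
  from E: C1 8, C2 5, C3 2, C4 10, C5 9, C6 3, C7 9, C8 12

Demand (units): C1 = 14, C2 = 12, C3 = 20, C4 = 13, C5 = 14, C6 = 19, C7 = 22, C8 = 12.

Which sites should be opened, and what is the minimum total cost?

For any fixed open set, each delivery zone goes to its cheapest open site; total = fixed + service.
{B, D, E}: C1→B 5·14=70, C2→E 5·12=60, C3→E 2·20=40, C4→B 6·13=78, C5→D 4·14=56, C6→E 3·19=57, C7→D 4·22=88, C8→D 7·12=84. Service 533; fixed 374; total 907.
{D, E}: service 614 + fixed 307 = 921
{A, B, D}: C1→B 5·14=70, C2→A 5·12=60, C3→B 7·20=140, C4→B 6·13=78, C5→D 4·14=56, C6→A 7·19=133, C7→D 4·22=88, C8→A 5·12=60. Service 685; fixed 242; total 927.
{A, B, C, D, E}: service 468 + fixed 601 = 1069
No other subset beats 907.

Open B, D and E; minimum total cost 907.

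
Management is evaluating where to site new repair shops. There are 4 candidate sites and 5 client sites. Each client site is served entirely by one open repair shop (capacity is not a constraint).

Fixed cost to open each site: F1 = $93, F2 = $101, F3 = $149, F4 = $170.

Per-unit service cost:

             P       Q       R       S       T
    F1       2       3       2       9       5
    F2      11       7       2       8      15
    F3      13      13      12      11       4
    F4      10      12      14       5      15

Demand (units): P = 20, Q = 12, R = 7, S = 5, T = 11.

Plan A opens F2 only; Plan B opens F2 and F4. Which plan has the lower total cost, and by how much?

Plan A: {F2}: P→F2 11·20=220, Q→F2 7·12=84, R→F2 2·7=14, S→F2 8·5=40, T→F2 15·11=165. Service 523; fixed 101; total 624.
Plan B: {F2, F4}: P→F4 10·20=200, Q→F2 7·12=84, R→F2 2·7=14, S→F4 5·5=25, T→F2 15·11=165. Service 488; fixed 271; total 759.
Difference: |624 − 759| = 135.

Plan A is cheaper by 135.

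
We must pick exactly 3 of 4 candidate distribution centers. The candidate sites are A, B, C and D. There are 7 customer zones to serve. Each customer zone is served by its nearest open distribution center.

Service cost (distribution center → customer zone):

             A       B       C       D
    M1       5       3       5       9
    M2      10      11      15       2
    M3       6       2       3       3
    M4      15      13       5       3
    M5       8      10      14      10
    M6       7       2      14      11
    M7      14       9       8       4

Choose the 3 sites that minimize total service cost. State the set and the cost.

With exactly 3 open, each customer zone uses its cheapest among the chosen.
{A, B, D}: M1→B 3, M2→D 2, M3→B 2, M4→D 3, M5→A 8, M6→B 2, M7→D 4. Service cost 24.
{B, C, D}: service cost 26
{A, C, D}: service cost 32
Among all 4 size-3 choices, {A, B, D} is lowest.

Choose A, B and D; total service cost 24.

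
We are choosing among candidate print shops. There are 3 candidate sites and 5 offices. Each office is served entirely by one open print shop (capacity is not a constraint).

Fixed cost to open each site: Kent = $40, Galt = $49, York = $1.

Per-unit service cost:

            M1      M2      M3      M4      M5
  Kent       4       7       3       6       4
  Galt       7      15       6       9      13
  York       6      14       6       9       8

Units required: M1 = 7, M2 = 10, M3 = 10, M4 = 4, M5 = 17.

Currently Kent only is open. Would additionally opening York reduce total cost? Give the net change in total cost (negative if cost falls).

Current service cost with {Kent}: 220.
Adding York: each office re-picks its cheapest; new service cost 220, saving 0.
Extra fixed cost: 1. Net change = 1 − 0 = 1.
(Totals: 260 → 261.)

No — net change +1 (cost rises by 1).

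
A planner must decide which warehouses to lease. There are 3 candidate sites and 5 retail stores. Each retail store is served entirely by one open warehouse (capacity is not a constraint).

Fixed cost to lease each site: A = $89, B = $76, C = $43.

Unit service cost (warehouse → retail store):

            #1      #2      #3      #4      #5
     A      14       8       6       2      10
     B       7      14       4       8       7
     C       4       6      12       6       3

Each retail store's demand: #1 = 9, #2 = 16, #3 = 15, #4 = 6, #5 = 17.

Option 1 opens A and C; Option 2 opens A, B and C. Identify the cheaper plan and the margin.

Option 1 is cheaper by 46.

Option 1: {A, C}: #1→C 4·9=36, #2→C 6·16=96, #3→A 6·15=90, #4→A 2·6=12, #5→C 3·17=51. Service 285; fixed 132; total 417.
Option 2: {A, B, C}: #1→C 4·9=36, #2→C 6·16=96, #3→B 4·15=60, #4→A 2·6=12, #5→C 3·17=51. Service 255; fixed 208; total 463.
Difference: |417 − 463| = 46.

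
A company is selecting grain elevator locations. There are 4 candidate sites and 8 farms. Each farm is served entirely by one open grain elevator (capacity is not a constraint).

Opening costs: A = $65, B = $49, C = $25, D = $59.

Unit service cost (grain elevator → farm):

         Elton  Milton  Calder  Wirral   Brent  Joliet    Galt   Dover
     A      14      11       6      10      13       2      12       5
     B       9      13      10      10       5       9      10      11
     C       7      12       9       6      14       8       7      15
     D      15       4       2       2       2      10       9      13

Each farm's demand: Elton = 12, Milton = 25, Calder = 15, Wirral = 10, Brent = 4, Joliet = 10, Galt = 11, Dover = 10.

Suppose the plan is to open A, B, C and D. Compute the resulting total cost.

Total cost: 587

Each farm is assigned to its cheapest site among the open ones.
{A, B, C, D}: Elton→C 7·12=84, Milton→D 4·25=100, Calder→D 2·15=30, Wirral→D 2·10=20, Brent→D 2·4=8, Joliet→A 2·10=20, Galt→C 7·11=77, Dover→A 5·10=50. Service 389; fixed 198; total 587.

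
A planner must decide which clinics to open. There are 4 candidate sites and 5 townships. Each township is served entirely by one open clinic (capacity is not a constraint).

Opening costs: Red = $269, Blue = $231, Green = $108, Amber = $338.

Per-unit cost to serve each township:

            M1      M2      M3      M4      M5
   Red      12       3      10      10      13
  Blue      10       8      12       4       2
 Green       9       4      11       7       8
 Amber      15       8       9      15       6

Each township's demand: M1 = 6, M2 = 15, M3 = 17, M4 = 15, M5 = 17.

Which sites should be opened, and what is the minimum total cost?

Open Green only; minimum total cost 650.

For any fixed open set, each township goes to its cheapest open site; total = fixed + service.
{Green}: M1→Green 9·6=54, M2→Green 4·15=60, M3→Green 11·17=187, M4→Green 7·15=105, M5→Green 8·17=136. Service 542; fixed 108; total 650.
{Blue}: service 478 + fixed 231 = 709
{Blue, Green}: M1→Green 9·6=54, M2→Green 4·15=60, M3→Green 11·17=187, M4→Blue 4·15=60, M5→Blue 2·17=34. Service 395; fixed 339; total 734.
{Red, Blue, Green, Amber}: M1→Green 9·6=54, M2→Red 3·15=45, M3→Amber 9·17=153, M4→Blue 4·15=60, M5→Blue 2·17=34. Service 346; fixed 946; total 1292.
(All 15 nonempty subsets were checked; Green only is lowest.)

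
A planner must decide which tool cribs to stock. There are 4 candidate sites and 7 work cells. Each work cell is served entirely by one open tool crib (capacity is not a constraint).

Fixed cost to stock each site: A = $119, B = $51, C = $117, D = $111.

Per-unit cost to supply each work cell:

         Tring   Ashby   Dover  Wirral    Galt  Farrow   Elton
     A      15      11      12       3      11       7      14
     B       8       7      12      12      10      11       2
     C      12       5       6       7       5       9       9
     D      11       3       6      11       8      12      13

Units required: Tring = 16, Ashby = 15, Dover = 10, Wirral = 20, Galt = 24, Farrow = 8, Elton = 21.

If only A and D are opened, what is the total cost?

Total cost: 1092

Each work cell is assigned to its cheapest site among the open ones.
{A, D}: Tring→D 11·16=176, Ashby→D 3·15=45, Dover→D 6·10=60, Wirral→A 3·20=60, Galt→D 8·24=192, Farrow→A 7·8=56, Elton→D 13·21=273. Service 862; fixed 230; total 1092.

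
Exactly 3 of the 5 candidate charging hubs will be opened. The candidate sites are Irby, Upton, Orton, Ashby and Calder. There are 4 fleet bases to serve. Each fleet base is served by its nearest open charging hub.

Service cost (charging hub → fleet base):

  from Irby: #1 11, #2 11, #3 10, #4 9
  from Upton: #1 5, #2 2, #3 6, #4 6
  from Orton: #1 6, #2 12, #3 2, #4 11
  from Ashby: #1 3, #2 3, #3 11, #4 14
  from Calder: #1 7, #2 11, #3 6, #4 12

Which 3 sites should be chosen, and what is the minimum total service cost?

With exactly 3 open, each fleet base uses its cheapest among the chosen.
{Upton, Orton, Ashby}: #1→Ashby 3, #2→Upton 2, #3→Orton 2, #4→Upton 6. Service cost 13.
{Irby, Upton, Orton}: service cost 15
{Upton, Orton, Calder}: service cost 15
Among all 10 size-3 choices, {Upton, Orton, Ashby} is lowest.

Choose Upton, Orton and Ashby; total service cost 13.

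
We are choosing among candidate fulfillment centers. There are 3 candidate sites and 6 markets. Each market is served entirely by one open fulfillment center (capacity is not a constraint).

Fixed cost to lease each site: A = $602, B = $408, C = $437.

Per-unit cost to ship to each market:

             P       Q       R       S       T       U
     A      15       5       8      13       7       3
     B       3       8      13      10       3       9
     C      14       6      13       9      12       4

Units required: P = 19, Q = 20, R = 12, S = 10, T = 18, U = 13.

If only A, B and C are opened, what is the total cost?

Each market is assigned to its cheapest site among the open ones.
{A, B, C}: P→B 3·19=57, Q→A 5·20=100, R→A 8·12=96, S→C 9·10=90, T→B 3·18=54, U→A 3·13=39. Service 436; fixed 1447; total 1883.

Total cost: 1883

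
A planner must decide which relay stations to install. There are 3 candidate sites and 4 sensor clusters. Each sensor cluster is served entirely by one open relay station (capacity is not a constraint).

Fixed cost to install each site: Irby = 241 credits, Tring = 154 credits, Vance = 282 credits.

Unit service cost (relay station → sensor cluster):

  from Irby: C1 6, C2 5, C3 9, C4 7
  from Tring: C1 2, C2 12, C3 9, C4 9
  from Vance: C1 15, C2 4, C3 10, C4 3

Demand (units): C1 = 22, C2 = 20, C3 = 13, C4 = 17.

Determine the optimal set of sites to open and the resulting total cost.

For any fixed open set, each sensor cluster goes to its cheapest open site; total = fixed + service.
{Tring}: C1→Tring 2·22=44, C2→Tring 12·20=240, C3→Tring 9·13=117, C4→Tring 9·17=153. Service 554; fixed 154; total 708.
{Irby}: service 468 + fixed 241 = 709
{Tring, Vance}: C1→Tring 2·22=44, C2→Vance 4·20=80, C3→Tring 9·13=117, C4→Vance 3·17=51. Service 292; fixed 436; total 728.
{Irby, Tring, Vance}: C1→Tring 2·22=44, C2→Vance 4·20=80, C3→Irby 9·13=117, C4→Vance 3·17=51. Service 292; fixed 677; total 969.
(All 7 nonempty subsets were checked; Tring only is lowest.)

Open Tring only; minimum total cost 708.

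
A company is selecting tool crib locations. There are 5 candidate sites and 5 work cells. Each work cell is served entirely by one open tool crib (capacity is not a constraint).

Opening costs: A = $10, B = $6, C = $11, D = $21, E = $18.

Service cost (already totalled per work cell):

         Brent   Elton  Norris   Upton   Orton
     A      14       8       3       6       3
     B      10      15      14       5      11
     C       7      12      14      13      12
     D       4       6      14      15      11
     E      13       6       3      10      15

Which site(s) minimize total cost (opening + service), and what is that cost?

Open A only; minimum total cost 44.

For any fixed open set, each work cell goes to its cheapest open site; total = fixed + service.
{A}: Brent→A 14, Elton→A 8, Norris→A 3, Upton→A 6, Orton→A 3. Service 34; fixed 10; total 44.
{A, B}: Brent→B 10, Elton→A 8, Norris→A 3, Upton→B 5, Orton→A 3. Service 29; fixed 16; total 45.
{A, C}: service 27 + fixed 21 = 48
{A, B, C, D, E}: Brent→D 4, Elton→D 6, Norris→A 3, Upton→B 5, Orton→A 3. Service 21; fixed 66; total 87.
No other subset beats 44.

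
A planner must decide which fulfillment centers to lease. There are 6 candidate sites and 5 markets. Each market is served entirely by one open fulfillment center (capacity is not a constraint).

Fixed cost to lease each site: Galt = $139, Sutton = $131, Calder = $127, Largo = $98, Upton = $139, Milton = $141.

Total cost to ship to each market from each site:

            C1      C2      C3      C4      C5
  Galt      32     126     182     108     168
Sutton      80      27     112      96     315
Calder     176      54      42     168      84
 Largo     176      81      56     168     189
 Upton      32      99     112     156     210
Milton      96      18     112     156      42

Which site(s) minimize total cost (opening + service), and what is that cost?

Open Milton only; minimum total cost 565.

For any fixed open set, each market goes to its cheapest open site; total = fixed + service.
{Milton}: C1→Milton 96, C2→Milton 18, C3→Milton 112, C4→Milton 156, C5→Milton 42. Service 424; fixed 141; total 565.
{Galt, Calder}: C1→Galt 32, C2→Calder 54, C3→Calder 42, C4→Galt 108, C5→Calder 84. Service 320; fixed 266; total 586.
{Sutton, Calder}: C1→Sutton 80, C2→Sutton 27, C3→Calder 42, C4→Sutton 96, C5→Calder 84. Service 329; fixed 258; total 587.
{Galt, Sutton, Calder, Largo, Upton, Milton}: C1→Galt 32, C2→Milton 18, C3→Calder 42, C4→Sutton 96, C5→Milton 42. Service 230; fixed 775; total 1005.
No other subset beats 565.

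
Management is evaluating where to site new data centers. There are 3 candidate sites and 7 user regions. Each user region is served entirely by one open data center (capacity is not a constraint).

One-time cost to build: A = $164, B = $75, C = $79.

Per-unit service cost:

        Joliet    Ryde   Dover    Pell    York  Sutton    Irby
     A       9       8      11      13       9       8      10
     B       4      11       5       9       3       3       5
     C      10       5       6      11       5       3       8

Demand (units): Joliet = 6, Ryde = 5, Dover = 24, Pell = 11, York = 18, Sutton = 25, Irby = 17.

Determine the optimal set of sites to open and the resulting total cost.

Open B only; minimum total cost 587.

For any fixed open set, each user region goes to its cheapest open site; total = fixed + service.
{B}: Joliet→B 4·6=24, Ryde→B 11·5=55, Dover→B 5·24=120, Pell→B 9·11=99, York→B 3·18=54, Sutton→B 3·25=75, Irby→B 5·17=85. Service 512; fixed 75; total 587.
{B, C}: service 482 + fixed 154 = 636
{C}: Joliet→C 10·6=60, Ryde→C 5·5=25, Dover→C 6·24=144, Pell→C 11·11=121, York→C 5·18=90, Sutton→C 3·25=75, Irby→C 8·17=136. Service 651; fixed 79; total 730.
{A, B, C}: service 482 + fixed 318 = 800
No other subset beats 587.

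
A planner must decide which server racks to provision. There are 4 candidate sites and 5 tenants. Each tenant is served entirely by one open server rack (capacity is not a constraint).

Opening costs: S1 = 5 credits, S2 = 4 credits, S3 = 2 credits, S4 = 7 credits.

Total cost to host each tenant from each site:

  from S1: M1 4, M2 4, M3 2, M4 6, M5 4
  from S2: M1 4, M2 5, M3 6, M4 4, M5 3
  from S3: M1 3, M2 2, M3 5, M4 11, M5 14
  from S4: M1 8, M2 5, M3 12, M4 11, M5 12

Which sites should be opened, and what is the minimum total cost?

For any fixed open set, each tenant goes to its cheapest open site; total = fixed + service.
{S2, S3}: M1→S3 3, M2→S3 2, M3→S3 5, M4→S2 4, M5→S2 3. Service 17; fixed 6; total 23.
{S1, S3}: service 17 + fixed 7 = 24
{S1}: M1→S1 4, M2→S1 4, M3→S1 2, M4→S1 6, M5→S1 4. Service 20; fixed 5; total 25.
{S1, S2, S3, S4}: service 14 + fixed 18 = 32
(All 15 nonempty subsets were checked; S2 and S3 is lowest.)

Open S2 and S3; minimum total cost 23.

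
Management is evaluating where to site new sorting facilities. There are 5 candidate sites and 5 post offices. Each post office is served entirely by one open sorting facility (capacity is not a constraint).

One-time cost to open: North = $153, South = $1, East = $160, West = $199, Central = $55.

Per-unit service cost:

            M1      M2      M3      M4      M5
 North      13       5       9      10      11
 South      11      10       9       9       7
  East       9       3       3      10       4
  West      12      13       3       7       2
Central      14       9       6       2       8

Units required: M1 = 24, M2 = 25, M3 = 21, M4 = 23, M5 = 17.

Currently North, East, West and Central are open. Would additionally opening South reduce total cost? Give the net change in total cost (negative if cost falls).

Current service cost with {North, East, West, Central}: 434.
Adding South: each post office re-picks its cheapest; new service cost 434, saving 0.
Extra fixed cost: 1. Net change = 1 − 0 = 1.
(Totals: 1001 → 1002.)

No — net change +1 (cost rises by 1).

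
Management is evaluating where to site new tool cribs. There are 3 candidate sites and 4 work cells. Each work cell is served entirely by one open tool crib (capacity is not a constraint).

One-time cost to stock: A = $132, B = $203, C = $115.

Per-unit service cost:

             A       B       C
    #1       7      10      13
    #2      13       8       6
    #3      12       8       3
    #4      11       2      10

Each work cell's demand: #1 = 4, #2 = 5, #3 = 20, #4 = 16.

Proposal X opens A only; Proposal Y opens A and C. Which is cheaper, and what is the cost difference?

Proposal X: {A}: #1→A 7·4=28, #2→A 13·5=65, #3→A 12·20=240, #4→A 11·16=176. Service 509; fixed 132; total 641.
Proposal Y: {A, C}: #1→A 7·4=28, #2→C 6·5=30, #3→C 3·20=60, #4→C 10·16=160. Service 278; fixed 247; total 525.
Difference: |641 − 525| = 116.

Proposal Y is cheaper by 116.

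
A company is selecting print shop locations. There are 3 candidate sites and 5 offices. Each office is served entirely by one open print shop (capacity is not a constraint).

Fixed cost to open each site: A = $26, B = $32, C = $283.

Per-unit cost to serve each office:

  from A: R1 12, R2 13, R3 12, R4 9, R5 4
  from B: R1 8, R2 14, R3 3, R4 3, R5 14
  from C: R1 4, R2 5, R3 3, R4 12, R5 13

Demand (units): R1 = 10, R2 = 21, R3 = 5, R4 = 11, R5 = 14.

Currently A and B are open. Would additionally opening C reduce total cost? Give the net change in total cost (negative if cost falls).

No — net change +75 (cost rises by 75).

Current service cost with {A, B}: 457.
Adding C: each office re-picks its cheapest; new service cost 249, saving 208.
Extra fixed cost: 283. Net change = 283 − 208 = 75.
(Totals: 515 → 590.)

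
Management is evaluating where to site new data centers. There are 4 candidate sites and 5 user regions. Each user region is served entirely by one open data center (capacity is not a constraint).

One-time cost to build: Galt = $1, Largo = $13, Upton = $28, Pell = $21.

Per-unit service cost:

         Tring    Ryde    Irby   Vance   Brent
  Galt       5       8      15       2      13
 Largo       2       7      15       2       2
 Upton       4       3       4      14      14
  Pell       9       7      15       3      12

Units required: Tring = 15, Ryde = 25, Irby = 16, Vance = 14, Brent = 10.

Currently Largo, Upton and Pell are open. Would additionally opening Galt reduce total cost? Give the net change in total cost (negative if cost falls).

No — net change +1 (cost rises by 1).

Current service cost with {Largo, Upton, Pell}: 217.
Adding Galt: each user region re-picks its cheapest; new service cost 217, saving 0.
Extra fixed cost: 1. Net change = 1 − 0 = 1.
(Totals: 279 → 280.)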